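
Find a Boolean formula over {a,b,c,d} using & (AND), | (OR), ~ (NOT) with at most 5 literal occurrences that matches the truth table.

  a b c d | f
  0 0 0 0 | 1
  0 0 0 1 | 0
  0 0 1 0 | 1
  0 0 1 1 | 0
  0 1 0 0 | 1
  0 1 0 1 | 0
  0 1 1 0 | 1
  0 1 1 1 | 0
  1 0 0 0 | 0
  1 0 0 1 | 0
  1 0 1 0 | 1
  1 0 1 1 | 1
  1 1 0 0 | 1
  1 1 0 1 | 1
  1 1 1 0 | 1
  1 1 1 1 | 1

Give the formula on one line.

((~d | a) & (c | (b | ~a)))

  ~d = 1010101010101010
  (~d | a) = 1010101011111111
  ~a = 1111111100000000
  (b | ~a) = 1111111100001111
  (c | (b | ~a)) = 1111111100111111
  ((~d | a) & (c | (b | ~a))) = 1010101000111111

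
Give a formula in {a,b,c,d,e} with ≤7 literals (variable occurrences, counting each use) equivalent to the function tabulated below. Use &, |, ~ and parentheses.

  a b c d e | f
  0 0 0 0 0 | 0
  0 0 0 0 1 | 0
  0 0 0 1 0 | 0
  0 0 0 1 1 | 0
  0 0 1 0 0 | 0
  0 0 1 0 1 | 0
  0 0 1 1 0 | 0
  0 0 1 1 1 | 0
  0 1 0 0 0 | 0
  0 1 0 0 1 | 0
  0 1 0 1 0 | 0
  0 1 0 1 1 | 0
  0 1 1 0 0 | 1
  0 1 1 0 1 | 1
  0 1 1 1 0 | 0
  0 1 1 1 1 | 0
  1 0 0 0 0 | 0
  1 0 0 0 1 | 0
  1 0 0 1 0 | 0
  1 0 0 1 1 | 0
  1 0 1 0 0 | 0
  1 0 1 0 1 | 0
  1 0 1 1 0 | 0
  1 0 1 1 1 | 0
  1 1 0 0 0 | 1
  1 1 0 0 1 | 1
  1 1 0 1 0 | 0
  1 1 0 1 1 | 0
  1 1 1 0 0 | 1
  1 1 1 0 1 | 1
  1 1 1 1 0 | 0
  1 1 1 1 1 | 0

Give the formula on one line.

  (d | a) = 00110011001100111111111111111111
  ((d | a) | c) = 00111111001111111111111111111111
  ~d = 11001100110011001100110011001100
  (b & ~d) = 00000000110011000000000011001100
  (((d | a) | c) & (b & ~d)) = 00000000000011000000000011001100

(((d | a) | c) & (b & ~d))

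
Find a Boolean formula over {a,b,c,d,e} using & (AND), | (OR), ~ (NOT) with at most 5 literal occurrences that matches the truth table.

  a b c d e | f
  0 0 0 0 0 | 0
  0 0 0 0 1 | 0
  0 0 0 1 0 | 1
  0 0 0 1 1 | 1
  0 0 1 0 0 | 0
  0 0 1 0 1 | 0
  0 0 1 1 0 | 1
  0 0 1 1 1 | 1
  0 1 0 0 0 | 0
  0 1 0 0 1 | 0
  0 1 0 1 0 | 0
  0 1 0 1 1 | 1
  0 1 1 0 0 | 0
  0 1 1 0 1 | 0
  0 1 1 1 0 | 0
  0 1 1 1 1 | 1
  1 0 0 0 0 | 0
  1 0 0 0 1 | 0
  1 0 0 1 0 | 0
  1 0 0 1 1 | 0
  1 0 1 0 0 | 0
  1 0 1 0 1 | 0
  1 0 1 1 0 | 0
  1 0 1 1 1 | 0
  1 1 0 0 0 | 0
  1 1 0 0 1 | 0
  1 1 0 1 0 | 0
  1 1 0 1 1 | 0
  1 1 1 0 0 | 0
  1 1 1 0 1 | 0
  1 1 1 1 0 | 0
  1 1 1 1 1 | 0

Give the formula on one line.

((e | ~b) & (d & ~a))

  ~b = 11111111000000001111111100000000
  (e | ~b) = 11111111010101011111111101010101
  ~a = 11111111111111110000000000000000
  (d & ~a) = 00110011001100110000000000000000
  ((e | ~b) & (d & ~a)) = 00110011000100010000000000000000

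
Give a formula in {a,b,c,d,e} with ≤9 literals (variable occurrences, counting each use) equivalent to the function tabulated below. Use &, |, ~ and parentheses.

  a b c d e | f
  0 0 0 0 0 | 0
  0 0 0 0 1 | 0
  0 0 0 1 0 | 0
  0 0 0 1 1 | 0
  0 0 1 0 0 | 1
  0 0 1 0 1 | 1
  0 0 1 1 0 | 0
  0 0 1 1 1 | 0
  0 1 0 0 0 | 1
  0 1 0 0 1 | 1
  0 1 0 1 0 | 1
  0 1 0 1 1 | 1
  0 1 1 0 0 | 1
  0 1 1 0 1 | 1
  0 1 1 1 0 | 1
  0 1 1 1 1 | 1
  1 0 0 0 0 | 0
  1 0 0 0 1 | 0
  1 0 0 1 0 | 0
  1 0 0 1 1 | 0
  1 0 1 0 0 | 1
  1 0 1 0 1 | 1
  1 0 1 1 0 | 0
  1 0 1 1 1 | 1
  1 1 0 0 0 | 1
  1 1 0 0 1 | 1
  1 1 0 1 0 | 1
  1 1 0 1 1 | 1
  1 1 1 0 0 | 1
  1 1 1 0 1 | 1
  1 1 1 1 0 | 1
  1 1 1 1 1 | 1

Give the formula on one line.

  ~d = 11001100110011001100110011001100
  (a & e) = 00000000000000000101010101010101
  (~d | (a & e)) = 11001100110011001101110111011101
  ~c = 11110000111100001111000011110000
  ((~d | (a & e)) | ~c) = 11111100111111001111110111111101
  (((~d | (a & e)) | ~c) & c) = 00001100000011000000110100001101
  (b | (((~d | (a & e)) | ~c) & c)) = 00001100111111110000110111111111

(b | (((~d | (a & e)) | ~c) & c))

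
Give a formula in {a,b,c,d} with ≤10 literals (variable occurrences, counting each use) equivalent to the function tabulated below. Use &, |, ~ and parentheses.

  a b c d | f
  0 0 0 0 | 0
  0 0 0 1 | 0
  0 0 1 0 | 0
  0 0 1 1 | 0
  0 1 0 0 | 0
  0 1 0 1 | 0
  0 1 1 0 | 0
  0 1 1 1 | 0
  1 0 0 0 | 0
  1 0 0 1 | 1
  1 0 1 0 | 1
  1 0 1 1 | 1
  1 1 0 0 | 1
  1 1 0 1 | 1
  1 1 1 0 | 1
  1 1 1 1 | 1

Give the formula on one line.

  (a & b) = 0000000000001111
  ~d = 1010101010101010
  (c | ~d) = 1011101110111011
  (a & (c | ~d)) = 0000000010111011
  ~a = 1111111100000000
  (~a | c) = 1111111100110011
  ((a & (c | ~d)) & (~a | c)) = 0000000000110011
  (a & d) = 0000000001010101
  (((a & (c | ~d)) & (~a | c)) | (a & d)) = 0000000001110111
  ((a & b) | (((a & (c | ~d)) & (~a | c)) | (a & d))) = 0000000001111111

((a & b) | (((a & (c | ~d)) & (~a | c)) | (a & d)))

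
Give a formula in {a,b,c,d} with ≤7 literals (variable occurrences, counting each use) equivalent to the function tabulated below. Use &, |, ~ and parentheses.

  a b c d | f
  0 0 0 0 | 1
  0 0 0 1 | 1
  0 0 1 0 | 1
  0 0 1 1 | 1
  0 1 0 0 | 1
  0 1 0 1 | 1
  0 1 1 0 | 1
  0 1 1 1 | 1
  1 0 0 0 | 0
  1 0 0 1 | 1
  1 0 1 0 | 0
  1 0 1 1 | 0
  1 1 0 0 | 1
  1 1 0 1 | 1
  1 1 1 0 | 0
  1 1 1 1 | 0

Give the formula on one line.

  ~a = 1111111100000000
  (~a | d) = 1111111101010101
  ((~a | d) | b) = 1111111101011111
  ~c = 1100110011001100
  (~c | ~a) = 1111111111001100
  (((~a | d) | b) & (~c | ~a)) = 1111111101001100

(((~a | d) | b) & (~c | ~a))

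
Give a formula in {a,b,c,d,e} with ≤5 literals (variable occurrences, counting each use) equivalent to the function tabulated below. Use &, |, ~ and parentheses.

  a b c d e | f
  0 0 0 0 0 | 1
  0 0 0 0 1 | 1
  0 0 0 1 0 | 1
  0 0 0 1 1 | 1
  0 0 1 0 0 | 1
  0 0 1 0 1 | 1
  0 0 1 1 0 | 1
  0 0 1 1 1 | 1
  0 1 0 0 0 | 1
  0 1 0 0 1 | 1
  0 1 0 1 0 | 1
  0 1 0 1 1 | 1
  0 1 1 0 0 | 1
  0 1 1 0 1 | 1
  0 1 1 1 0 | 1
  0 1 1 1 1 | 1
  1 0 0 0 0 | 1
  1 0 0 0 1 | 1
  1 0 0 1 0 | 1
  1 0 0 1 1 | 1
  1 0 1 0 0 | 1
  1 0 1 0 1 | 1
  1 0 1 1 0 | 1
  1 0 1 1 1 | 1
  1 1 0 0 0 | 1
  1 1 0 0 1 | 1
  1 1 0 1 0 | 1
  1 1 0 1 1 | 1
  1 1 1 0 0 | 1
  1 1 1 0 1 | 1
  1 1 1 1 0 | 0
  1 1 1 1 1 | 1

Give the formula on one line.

  ~a = 11111111111111110000000000000000
  ~b = 11111111000000001111111100000000
  (~a | ~b) = 11111111111111111111111100000000
  ~d = 11001100110011001100110011001100
  ~c = 11110000111100001111000011110000
  (~c | e) = 11110101111101011111010111110101
  (~d | (~c | e)) = 11111101111111011111110111111101
  ((~a | ~b) | (~d | (~c | e))) = 11111111111111111111111111111101

((~a | ~b) | (~d | (~c | e)))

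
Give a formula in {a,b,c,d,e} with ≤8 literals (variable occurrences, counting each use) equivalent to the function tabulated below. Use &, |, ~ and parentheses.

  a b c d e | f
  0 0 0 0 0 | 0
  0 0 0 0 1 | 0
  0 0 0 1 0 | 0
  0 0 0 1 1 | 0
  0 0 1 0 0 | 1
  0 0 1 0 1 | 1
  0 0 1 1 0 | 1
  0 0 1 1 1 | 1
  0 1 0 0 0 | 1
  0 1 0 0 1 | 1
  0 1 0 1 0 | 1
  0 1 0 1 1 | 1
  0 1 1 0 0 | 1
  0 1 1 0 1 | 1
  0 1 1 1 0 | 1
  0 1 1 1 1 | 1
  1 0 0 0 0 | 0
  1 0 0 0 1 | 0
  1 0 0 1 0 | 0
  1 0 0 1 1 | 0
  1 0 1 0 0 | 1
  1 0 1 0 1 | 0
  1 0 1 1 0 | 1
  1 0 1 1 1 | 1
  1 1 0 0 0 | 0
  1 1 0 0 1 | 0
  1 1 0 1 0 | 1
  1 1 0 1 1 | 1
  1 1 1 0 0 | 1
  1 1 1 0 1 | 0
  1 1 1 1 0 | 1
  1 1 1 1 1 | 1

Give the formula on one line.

((~a | (((~e & ~d) & c) | d)) & (b | c))

  ~a = 11111111111111110000000000000000
  ~e = 10101010101010101010101010101010
  ~d = 11001100110011001100110011001100
  (~e & ~d) = 10001000100010001000100010001000
  ((~e & ~d) & c) = 00001000000010000000100000001000
  (((~e & ~d) & c) | d) = 00111011001110110011101100111011
  (~a | (((~e & ~d) & c) | d)) = 11111111111111110011101100111011
  (b | c) = 00001111111111110000111111111111
  ((~a | (((~e & ~d) & c) | d)) & (b | c)) = 00001111111111110000101100111011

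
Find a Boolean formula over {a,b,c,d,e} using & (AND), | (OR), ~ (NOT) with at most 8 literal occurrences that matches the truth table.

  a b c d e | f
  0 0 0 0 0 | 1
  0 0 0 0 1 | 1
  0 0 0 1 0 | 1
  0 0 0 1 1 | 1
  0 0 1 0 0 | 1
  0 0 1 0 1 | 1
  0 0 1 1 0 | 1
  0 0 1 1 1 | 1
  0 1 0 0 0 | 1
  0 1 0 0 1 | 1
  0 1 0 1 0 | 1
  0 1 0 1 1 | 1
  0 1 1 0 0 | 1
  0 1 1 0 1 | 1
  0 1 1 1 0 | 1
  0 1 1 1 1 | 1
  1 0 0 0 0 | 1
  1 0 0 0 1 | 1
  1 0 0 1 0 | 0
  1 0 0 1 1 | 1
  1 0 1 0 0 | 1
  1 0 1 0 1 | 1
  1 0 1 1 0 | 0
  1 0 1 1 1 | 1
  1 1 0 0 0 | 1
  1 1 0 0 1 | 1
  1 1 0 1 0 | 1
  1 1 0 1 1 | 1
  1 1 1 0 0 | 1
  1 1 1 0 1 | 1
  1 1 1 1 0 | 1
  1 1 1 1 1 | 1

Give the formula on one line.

((e | b) | ((~a | ~d) | ((d & c) & b)))

  (e | b) = 01010101111111110101010111111111
  ~a = 11111111111111110000000000000000
  ~d = 11001100110011001100110011001100
  (~a | ~d) = 11111111111111111100110011001100
  (d & c) = 00000011000000110000001100000011
  ((d & c) & b) = 00000000000000110000000000000011
  ((~a | ~d) | ((d & c) & b)) = 11111111111111111100110011001111
  ((e | b) | ((~a | ~d) | ((d & c) & b))) = 11111111111111111101110111111111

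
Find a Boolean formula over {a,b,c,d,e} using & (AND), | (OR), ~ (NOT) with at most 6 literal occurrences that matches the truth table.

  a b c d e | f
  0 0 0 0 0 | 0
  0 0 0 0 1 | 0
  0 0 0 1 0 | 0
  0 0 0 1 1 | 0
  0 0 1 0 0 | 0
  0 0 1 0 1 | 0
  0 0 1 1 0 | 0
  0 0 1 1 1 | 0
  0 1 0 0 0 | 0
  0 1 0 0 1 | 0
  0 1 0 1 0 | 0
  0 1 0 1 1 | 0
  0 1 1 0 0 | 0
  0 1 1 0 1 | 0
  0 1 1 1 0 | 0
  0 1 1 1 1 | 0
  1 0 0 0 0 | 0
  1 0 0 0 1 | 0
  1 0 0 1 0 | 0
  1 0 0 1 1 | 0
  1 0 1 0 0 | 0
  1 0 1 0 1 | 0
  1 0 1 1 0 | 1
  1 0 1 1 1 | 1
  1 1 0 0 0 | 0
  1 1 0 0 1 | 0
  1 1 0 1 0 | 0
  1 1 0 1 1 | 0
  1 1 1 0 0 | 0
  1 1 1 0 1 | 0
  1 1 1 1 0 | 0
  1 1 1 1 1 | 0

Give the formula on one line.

  ~b = 11111111000000001111111100000000
  (a & ~b) = 00000000000000001111111100000000
  ~a = 11111111111111110000000000000000
  (c | ~a) = 11111111111111110000111100001111
  (d & (c | ~a)) = 00110011001100110000001100000011
  ((a & ~b) & (d & (c | ~a))) = 00000000000000000000001100000000

((a & ~b) & (d & (c | ~a)))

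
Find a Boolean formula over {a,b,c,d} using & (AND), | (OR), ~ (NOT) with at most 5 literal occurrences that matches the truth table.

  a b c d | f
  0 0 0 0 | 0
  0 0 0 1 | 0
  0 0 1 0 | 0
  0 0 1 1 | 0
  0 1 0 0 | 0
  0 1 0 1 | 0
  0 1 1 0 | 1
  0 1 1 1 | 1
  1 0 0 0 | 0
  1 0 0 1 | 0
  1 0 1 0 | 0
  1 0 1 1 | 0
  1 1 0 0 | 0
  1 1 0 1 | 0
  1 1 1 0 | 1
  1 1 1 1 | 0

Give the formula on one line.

  ~d = 1010101010101010
  ~a = 1111111100000000
  (~d | ~a) = 1111111110101010
  (b & (~d | ~a)) = 0000111100001010
  (c & (b & (~d | ~a))) = 0000001100000010

(c & (b & (~d | ~a)))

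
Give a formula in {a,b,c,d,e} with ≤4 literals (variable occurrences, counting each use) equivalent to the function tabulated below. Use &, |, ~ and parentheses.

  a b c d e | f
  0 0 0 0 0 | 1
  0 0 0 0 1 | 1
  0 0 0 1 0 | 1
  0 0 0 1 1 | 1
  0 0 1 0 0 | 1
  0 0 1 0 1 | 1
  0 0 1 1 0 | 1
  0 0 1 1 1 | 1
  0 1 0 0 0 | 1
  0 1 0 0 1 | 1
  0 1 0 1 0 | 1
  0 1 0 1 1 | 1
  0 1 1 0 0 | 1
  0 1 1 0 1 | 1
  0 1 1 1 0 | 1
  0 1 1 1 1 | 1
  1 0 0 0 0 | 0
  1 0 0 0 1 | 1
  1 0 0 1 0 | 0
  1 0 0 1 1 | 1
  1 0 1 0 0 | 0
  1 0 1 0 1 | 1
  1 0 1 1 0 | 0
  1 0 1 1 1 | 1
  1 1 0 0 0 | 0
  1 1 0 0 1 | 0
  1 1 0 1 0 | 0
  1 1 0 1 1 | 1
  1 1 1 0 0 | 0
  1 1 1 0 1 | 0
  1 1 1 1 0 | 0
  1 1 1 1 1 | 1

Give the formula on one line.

  ~a = 11111111111111110000000000000000
  ~b = 11111111000000001111111100000000
  (~b | d) = 11111111001100111111111100110011
  (e & (~b | d)) = 01010101000100010101010100010001
  (~a | (e & (~b | d))) = 11111111111111110101010100010001

(~a | (e & (~b | d)))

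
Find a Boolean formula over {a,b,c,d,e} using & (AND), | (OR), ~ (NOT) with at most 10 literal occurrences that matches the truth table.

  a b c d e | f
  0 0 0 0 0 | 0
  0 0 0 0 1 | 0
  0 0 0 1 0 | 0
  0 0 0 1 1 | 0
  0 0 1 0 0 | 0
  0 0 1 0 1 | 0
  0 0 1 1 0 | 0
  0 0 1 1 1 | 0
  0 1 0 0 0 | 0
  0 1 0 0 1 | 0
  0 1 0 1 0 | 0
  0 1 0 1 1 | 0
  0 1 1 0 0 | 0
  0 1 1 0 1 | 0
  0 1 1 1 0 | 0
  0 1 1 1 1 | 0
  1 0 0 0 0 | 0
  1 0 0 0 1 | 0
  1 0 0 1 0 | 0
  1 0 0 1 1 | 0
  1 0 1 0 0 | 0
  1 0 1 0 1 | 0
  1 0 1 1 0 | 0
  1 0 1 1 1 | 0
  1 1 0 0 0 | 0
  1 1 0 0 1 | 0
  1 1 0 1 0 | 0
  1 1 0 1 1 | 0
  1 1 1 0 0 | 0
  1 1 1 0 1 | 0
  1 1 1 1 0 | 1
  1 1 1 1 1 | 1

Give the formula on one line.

  (e | c) = 01011111010111110101111101011111
  (b & (e | c)) = 00000000010111110000000001011111
  (d & (b & (e | c))) = 00000000000100110000000000010011
  ((d & (b & (e | c))) & a) = 00000000000000000000000000010011
  ~d = 11001100110011001100110011001100
  (((d & (b & (e | c))) & a) | ~d) = 11001100110011001100110011011111
  (a & d) = 00000000000000000011001100110011
  (c & (a & d)) = 00000000000000000000001100000011
  ((((d & (b & (e | c))) & a) | ~d) & (c & (a & d))) = 00000000000000000000000000000011

((((d & (b & (e | c))) & a) | ~d) & (c & (a & d)))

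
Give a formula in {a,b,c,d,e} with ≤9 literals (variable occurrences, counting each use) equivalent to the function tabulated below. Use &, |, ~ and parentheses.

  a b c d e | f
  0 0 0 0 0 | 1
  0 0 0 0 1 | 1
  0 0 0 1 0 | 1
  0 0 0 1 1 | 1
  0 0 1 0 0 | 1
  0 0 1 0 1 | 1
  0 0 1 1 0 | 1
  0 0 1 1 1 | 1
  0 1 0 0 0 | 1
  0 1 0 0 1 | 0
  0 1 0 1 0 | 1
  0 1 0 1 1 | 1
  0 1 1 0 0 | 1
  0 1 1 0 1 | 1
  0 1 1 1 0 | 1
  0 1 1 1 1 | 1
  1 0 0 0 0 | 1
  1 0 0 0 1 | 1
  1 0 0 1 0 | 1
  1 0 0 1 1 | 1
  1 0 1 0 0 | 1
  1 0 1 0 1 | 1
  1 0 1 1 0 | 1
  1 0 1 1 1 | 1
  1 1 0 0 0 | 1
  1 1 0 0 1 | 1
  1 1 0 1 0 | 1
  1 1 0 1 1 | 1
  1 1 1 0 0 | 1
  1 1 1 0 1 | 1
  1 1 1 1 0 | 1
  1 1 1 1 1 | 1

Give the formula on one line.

(~e | (((d | c) | (a | (c | ~b))) & (d | (e & ~d))))

  ~e = 10101010101010101010101010101010
  (d | c) = 00111111001111110011111100111111
  ~b = 11111111000000001111111100000000
  (c | ~b) = 11111111000011111111111100001111
  (a | (c | ~b)) = 11111111000011111111111111111111
  ((d | c) | (a | (c | ~b))) = 11111111001111111111111111111111
  ~d = 11001100110011001100110011001100
  (e & ~d) = 01000100010001000100010001000100
  (d | (e & ~d)) = 01110111011101110111011101110111
  (((d | c) | (a | (c | ~b))) & (d | (e & ~d))) = 01110111001101110111011101110111
  (~e | (((d | c) | (a | (c | ~b))) & (d | (e & ~d)))) = 11111111101111111111111111111111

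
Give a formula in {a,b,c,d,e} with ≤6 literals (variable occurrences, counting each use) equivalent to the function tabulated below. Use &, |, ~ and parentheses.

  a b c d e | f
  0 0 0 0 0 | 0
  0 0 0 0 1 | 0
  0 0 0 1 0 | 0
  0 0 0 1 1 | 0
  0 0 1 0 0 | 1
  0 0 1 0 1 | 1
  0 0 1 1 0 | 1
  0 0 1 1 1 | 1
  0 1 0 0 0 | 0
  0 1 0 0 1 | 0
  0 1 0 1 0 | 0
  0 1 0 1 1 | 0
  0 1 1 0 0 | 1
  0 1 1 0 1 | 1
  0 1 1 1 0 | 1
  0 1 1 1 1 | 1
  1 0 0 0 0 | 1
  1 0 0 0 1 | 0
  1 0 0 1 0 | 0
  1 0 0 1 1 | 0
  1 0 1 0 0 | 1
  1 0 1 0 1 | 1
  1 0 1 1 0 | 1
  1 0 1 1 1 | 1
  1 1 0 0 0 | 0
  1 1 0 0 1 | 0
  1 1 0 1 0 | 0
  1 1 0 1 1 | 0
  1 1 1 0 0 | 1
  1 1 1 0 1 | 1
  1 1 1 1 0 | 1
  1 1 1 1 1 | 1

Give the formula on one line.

  (b | a) = 00000000111111111111111111111111
  ~b = 11111111000000001111111100000000
  ((b | a) & ~b) = 00000000000000001111111100000000
  ~e = 10101010101010101010101010101010
  ~d = 11001100110011001100110011001100
  (~e & ~d) = 10001000100010001000100010001000
  (((b | a) & ~b) & (~e & ~d)) = 00000000000000001000100000000000
  ((((b | a) & ~b) & (~e & ~d)) | c) = 00001111000011111000111100001111

((((b | a) & ~b) & (~e & ~d)) | c)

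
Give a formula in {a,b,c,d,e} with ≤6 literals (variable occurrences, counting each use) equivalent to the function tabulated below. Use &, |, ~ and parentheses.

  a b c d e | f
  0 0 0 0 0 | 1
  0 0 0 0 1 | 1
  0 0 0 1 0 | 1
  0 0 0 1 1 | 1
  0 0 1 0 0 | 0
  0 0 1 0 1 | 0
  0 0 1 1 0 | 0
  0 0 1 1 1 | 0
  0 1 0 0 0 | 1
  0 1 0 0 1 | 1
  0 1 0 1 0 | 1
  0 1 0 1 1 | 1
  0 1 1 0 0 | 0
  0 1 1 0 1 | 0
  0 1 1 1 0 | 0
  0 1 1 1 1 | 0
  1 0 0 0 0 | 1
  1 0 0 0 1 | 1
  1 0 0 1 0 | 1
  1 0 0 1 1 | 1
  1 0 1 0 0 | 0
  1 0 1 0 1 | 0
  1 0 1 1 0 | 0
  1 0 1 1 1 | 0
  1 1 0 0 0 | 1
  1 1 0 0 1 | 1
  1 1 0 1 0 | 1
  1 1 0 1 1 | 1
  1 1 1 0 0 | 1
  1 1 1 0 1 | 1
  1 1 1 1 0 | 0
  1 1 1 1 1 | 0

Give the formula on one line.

  ~d = 11001100110011001100110011001100
  (b & ~d) = 00000000110011000000000011001100
  ((b & ~d) & a) = 00000000000000000000000011001100
  ~c = 11110000111100001111000011110000
  (((b & ~d) & a) | ~c) = 11110000111100001111000011111100

(((b & ~d) & a) | ~c)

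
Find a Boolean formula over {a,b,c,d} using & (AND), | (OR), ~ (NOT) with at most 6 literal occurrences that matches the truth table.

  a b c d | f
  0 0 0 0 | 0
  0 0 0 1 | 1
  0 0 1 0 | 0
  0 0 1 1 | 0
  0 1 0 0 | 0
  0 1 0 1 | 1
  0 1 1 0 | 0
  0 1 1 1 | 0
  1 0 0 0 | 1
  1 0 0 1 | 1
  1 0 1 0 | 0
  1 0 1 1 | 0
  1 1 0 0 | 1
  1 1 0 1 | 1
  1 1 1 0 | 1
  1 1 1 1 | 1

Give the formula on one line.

(((~c | ~a) | b) & ((d & ~c) | a))

  ~c = 1100110011001100
  ~a = 1111111100000000
  (~c | ~a) = 1111111111001100
  ((~c | ~a) | b) = 1111111111001111
  (d & ~c) = 0100010001000100
  ((d & ~c) | a) = 0100010011111111
  (((~c | ~a) | b) & ((d & ~c) | a)) = 0100010011001111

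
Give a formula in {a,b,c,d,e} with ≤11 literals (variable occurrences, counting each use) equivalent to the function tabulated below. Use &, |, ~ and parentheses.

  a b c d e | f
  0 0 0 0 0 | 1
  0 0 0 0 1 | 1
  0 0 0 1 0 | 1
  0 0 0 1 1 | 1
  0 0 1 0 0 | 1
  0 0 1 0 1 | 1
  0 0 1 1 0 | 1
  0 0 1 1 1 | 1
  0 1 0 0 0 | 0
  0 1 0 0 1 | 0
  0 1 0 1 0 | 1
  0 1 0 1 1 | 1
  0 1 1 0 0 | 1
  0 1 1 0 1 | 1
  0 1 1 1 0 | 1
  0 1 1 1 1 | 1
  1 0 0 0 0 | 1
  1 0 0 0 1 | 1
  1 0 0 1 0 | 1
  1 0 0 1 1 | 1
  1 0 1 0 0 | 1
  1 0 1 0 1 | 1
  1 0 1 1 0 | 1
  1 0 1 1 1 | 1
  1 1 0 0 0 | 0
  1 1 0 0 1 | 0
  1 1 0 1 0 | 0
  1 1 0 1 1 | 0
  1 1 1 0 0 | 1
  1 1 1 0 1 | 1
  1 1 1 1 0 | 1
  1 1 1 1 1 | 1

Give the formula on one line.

  ~b = 11111111000000001111111100000000
  (~b | c) = 11111111000011111111111100001111
  ~a = 11111111111111110000000000000000
  (b & d) = 00000000001100110000000000110011
  (c & e) = 00000101000001010000010100000101
  ((b & d) | (c & e)) = 00000101001101110000010100110111
  (~a & ((b & d) | (c & e))) = 00000101001101110000000000000000
  ((~a & ((b & d) | (c & e))) | c) = 00001111001111110000111100001111
  ((~b | c) | ((~a & ((b & d) | (c & e))) | c)) = 11111111001111111111111100001111

((~b | c) | ((~a & ((b & d) | (c & e))) | c))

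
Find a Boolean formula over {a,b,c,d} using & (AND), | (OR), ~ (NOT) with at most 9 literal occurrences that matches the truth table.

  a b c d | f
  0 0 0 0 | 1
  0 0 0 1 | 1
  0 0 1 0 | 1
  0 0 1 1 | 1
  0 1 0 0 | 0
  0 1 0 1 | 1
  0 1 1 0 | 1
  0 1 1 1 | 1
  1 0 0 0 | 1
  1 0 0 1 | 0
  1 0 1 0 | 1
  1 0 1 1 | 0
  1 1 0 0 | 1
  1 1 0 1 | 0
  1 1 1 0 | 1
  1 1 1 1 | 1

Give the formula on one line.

(((~d & a) | ((c | (d | ~b)) & ~a)) | ((c & b) & d))

  ~d = 1010101010101010
  (~d & a) = 0000000010101010
  ~b = 1111000011110000
  (d | ~b) = 1111010111110101
  (c | (d | ~b)) = 1111011111110111
  ~a = 1111111100000000
  ((c | (d | ~b)) & ~a) = 1111011100000000
  ((~d & a) | ((c | (d | ~b)) & ~a)) = 1111011110101010
  (c & b) = 0000001100000011
  ((c & b) & d) = 0000000100000001
  (((~d & a) | ((c | (d | ~b)) & ~a)) | ((c & b) & d)) = 1111011110101011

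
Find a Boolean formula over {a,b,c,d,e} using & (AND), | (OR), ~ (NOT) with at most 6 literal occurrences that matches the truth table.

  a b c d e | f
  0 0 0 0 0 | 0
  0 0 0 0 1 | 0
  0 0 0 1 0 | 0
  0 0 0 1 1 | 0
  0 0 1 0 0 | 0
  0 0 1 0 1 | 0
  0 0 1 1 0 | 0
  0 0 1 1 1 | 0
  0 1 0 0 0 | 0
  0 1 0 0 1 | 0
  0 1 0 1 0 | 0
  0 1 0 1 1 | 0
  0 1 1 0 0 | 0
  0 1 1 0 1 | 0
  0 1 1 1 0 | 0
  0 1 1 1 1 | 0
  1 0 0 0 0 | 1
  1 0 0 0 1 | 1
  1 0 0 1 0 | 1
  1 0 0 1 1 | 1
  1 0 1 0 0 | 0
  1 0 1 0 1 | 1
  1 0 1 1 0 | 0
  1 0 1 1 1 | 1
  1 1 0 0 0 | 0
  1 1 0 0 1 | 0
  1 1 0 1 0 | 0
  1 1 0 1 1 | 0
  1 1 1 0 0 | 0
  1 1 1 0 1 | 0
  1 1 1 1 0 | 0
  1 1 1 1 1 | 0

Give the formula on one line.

  ~c = 11110000111100001111000011110000
  (~c | e) = 11110101111101011111010111110101
  ~b = 11111111000000001111111100000000
  (a & ~b) = 00000000000000001111111100000000
  ((~c | e) & (a & ~b)) = 00000000000000001111010100000000

((~c | e) & (a & ~b))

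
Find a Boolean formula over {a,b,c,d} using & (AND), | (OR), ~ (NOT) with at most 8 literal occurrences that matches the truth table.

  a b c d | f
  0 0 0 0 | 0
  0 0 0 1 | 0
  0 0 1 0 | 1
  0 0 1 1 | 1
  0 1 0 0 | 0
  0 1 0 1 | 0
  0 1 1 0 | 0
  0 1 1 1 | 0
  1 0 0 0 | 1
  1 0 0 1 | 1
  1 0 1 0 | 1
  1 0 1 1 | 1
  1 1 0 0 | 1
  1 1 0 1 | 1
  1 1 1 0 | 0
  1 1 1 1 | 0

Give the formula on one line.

  ~b = 1111000011110000
  (b & d) = 0000010100000101
  (~b | (b & d)) = 1111010111110101
  (c & (~b | (b & d))) = 0011000100110001
  ((c & (~b | (b & d))) | a) = 0011000111111111
  ~c = 1100110011001100
  (~c | ~b) = 1111110011111100
  (((c & (~b | (b & d))) | a) & (~c | ~b)) = 0011000011111100

(((c & (~b | (b & d))) | a) & (~c | ~b))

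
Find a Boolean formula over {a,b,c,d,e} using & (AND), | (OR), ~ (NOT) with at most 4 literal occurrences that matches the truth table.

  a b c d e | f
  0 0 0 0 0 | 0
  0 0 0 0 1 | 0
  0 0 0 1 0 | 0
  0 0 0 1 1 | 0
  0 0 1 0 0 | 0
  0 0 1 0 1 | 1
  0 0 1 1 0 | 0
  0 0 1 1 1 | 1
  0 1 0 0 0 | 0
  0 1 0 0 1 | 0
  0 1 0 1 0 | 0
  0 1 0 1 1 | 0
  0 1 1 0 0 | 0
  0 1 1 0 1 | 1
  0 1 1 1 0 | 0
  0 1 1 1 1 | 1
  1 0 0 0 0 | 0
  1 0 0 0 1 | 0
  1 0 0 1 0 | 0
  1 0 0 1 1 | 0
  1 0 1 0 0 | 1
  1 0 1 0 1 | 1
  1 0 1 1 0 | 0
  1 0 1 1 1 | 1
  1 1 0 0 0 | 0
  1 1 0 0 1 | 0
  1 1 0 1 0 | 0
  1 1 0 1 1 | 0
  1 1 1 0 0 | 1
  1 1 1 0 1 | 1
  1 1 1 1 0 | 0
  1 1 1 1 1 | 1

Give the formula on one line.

((e | (a & ~d)) & c)

  ~d = 11001100110011001100110011001100
  (a & ~d) = 00000000000000001100110011001100
  (e | (a & ~d)) = 01010101010101011101110111011101
  ((e | (a & ~d)) & c) = 00000101000001010000110100001101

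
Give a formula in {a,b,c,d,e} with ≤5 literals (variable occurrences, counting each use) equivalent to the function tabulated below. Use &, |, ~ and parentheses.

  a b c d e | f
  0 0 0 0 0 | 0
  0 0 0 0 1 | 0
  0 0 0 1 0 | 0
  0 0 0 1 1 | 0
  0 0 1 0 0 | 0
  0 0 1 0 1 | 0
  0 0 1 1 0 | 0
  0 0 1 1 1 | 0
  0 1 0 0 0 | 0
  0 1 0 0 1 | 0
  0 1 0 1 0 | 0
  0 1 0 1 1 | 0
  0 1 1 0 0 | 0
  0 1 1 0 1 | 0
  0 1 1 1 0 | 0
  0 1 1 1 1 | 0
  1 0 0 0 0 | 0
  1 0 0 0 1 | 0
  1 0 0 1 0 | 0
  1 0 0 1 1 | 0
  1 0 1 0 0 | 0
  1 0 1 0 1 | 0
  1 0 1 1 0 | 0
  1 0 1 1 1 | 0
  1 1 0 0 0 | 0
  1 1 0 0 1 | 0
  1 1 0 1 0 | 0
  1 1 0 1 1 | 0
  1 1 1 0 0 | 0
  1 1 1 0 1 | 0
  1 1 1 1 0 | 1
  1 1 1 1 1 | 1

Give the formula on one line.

  (a & c) = 00000000000000000000111100001111
  (d & b) = 00000000001100110000000000110011
  ((a & c) & (d & b)) = 00000000000000000000000000000011

((a & c) & (d & b))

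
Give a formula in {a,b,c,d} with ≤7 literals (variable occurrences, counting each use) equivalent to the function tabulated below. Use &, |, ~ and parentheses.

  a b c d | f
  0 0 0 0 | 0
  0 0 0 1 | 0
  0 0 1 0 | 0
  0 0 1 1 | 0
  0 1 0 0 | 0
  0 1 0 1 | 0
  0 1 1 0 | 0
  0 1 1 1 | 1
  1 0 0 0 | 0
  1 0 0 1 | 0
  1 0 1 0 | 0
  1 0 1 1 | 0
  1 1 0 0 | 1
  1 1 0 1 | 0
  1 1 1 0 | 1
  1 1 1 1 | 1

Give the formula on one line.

  ~d = 1010101010101010
  (~d & b) = 0000101000001010
  ((~d & b) & a) = 0000000000001010
  (d | a) = 0101010111111111
  (c & (d | a)) = 0001000100110011
  (((~d & b) & a) | (c & (d | a))) = 0001000100111011
  ((((~d & b) & a) | (c & (d | a))) & b) = 0000000100001011

((((~d & b) & a) | (c & (d | a))) & b)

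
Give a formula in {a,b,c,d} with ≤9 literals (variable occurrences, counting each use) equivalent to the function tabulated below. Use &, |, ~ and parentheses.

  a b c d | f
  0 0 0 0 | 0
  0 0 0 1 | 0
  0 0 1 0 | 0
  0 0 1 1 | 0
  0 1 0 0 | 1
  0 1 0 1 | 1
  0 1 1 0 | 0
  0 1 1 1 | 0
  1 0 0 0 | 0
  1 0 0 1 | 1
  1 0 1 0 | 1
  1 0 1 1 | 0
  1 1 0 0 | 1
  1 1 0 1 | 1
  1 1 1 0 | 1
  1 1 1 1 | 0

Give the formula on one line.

(((~c | ~b) & b) | ((~d | ~c) & (a & (c | d))))

  ~c = 1100110011001100
  ~b = 1111000011110000
  (~c | ~b) = 1111110011111100
  ((~c | ~b) & b) = 0000110000001100
  ~d = 1010101010101010
  (~d | ~c) = 1110111011101110
  (c | d) = 0111011101110111
  (a & (c | d)) = 0000000001110111
  ((~d | ~c) & (a & (c | d))) = 0000000001100110
  (((~c | ~b) & b) | ((~d | ~c) & (a & (c | d)))) = 0000110001101110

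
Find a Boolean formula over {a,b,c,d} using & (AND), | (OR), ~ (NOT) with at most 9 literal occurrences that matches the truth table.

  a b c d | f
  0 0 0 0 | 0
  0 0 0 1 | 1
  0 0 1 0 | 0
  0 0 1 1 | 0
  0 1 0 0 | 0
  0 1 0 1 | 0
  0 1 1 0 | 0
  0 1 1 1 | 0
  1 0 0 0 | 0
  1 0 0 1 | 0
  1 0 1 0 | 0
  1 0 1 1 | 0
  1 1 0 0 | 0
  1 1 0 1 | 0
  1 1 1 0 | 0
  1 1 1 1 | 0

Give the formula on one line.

  ~a = 1111111100000000
  (~a & d) = 0101010100000000
  ~c = 1100110011001100
  (~c & d) = 0100010001000100
  ((~a & d) & (~c & d)) = 0100010000000000
  ~b = 1111000011110000
  (d & ~b) = 0101000001010000
  (((~a & d) & (~c & d)) & (d & ~b)) = 0100000000000000

(((~a & d) & (~c & d)) & (d & ~b))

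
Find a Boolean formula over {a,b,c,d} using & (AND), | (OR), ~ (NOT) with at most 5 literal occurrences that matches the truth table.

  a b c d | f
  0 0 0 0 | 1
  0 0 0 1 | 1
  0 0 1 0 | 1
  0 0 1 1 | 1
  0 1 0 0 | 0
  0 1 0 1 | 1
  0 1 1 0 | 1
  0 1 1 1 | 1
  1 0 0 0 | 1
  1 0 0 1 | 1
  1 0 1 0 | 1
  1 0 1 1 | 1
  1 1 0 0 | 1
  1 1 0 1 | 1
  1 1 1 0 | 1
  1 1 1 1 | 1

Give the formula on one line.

  ~b = 1111000011110000
  ~c = 1100110011001100
  (~c & a) = 0000000011001100
  (~b | (~c & a)) = 1111000011111100
  (d | c) = 0111011101110111
  ((~b | (~c & a)) | (d | c)) = 1111011111111111

((~b | (~c & a)) | (d | c))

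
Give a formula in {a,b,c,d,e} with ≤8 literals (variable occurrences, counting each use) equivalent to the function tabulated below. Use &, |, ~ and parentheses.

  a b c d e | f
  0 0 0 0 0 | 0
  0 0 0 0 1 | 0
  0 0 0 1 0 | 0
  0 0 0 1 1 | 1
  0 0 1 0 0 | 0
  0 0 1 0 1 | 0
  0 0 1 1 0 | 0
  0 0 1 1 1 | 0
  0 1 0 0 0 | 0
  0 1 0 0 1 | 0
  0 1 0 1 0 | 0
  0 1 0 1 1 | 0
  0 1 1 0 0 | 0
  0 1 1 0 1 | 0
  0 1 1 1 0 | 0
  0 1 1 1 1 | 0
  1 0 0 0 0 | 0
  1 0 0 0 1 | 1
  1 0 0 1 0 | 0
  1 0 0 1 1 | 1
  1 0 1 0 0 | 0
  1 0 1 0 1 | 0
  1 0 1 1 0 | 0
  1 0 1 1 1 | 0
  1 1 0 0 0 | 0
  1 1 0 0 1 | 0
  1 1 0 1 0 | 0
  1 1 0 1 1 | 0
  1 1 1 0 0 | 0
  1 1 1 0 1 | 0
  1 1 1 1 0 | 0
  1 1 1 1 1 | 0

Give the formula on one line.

  (d & e) = 00010001000100010001000100010001
  (a | (d & e)) = 00010001000100011111111111111111
  ~c = 11110000111100001111000011110000
  (~c | b) = 11110000111111111111000011111111
  ~b = 11111111000000001111111100000000
  ((~c | b) & ~b) = 11110000000000001111000000000000
  (e & ~b) = 01010101000000000101010100000000
  (((~c | b) & ~b) & (e & ~b)) = 01010000000000000101000000000000
  ((a | (d & e)) & (((~c | b) & ~b) & (e & ~b))) = 00010000000000000101000000000000

((a | (d & e)) & (((~c | b) & ~b) & (e & ~b)))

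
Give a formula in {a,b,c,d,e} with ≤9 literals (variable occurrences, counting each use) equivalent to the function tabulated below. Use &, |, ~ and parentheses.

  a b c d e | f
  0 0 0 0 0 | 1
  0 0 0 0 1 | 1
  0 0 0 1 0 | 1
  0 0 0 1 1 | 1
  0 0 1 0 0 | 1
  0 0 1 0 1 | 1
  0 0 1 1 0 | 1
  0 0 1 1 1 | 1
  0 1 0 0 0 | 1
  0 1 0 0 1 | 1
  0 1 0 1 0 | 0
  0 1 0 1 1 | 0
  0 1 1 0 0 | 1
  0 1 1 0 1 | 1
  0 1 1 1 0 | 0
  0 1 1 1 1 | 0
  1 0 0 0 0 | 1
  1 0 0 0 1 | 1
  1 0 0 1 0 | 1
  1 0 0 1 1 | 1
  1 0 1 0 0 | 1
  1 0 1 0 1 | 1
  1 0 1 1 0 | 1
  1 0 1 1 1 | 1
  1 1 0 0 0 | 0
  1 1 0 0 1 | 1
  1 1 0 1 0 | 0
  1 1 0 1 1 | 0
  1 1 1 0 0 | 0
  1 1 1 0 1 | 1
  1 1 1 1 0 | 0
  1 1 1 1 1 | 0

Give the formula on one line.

(((((a | c) | b) & e) & ~d) | ((~d & ~a) | ~b))

  (a | c) = 00001111000011111111111111111111
  ((a | c) | b) = 00001111111111111111111111111111
  (((a | c) | b) & e) = 00000101010101010101010101010101
  ~d = 11001100110011001100110011001100
  ((((a | c) | b) & e) & ~d) = 00000100010001000100010001000100
  ~a = 11111111111111110000000000000000
  (~d & ~a) = 11001100110011000000000000000000
  ~b = 11111111000000001111111100000000
  ((~d & ~a) | ~b) = 11111111110011001111111100000000
  (((((a | c) | b) & e) & ~d) | ((~d & ~a) | ~b)) = 11111111110011001111111101000100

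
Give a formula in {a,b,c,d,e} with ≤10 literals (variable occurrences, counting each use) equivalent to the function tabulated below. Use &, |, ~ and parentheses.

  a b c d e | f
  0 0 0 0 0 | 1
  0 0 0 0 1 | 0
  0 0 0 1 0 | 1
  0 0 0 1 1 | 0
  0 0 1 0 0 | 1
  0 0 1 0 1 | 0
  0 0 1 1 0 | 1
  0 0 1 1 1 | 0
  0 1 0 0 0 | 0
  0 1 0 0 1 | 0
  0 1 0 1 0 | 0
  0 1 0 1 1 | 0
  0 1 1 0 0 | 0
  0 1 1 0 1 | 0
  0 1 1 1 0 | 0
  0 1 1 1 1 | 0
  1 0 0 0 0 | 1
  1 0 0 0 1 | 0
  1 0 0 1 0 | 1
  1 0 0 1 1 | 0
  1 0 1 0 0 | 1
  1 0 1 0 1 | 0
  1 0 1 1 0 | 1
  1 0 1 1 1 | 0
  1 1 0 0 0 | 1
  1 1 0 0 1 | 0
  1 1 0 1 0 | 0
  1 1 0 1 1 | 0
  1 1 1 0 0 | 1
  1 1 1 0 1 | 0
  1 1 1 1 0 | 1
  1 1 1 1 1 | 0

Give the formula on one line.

  ~e = 10101010101010101010101010101010
  (~e & a) = 00000000000000001010101010101010
  (c & ~e) = 00001010000010100000101000001010
  ~d = 11001100110011001100110011001100
  ((c & ~e) | ~d) = 11001110110011101100111011001110
  ((~e & a) & ((c & ~e) | ~d)) = 00000000000000001000101010001010
  (((~e & a) & ((c & ~e) | ~d)) & b) = 00000000000000000000000010001010
  ~b = 11111111000000001111111100000000
  (~b & ~e) = 10101010000000001010101000000000
  ((((~e & a) & ((c & ~e) | ~d)) & b) | (~b & ~e)) = 10101010000000001010101010001010

((((~e & a) & ((c & ~e) | ~d)) & b) | (~b & ~e))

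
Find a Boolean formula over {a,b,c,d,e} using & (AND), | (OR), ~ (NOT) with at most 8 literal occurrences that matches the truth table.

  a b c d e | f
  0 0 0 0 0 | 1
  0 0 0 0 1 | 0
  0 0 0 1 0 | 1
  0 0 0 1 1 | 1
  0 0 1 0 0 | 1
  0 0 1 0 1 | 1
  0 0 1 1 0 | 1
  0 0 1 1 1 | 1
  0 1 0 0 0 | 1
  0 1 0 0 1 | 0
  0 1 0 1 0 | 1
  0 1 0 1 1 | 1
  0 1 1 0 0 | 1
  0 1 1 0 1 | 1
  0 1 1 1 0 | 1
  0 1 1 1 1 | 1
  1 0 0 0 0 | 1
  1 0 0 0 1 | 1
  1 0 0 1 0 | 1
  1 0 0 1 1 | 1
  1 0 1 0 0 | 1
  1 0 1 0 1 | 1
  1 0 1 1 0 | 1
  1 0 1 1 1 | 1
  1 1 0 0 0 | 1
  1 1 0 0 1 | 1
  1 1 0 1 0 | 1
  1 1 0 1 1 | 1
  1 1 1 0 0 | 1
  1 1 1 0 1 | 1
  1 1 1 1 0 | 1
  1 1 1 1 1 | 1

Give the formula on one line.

  ~e = 10101010101010101010101010101010
  (~e | d) = 10111011101110111011101110111011
  ~c = 11110000111100001111000011110000
  (~e | a) = 10101010101010101111111111111111
  (~c & (~e | a)) = 10100000101000001111000011110000
  ((~c & (~e | a)) | c) = 10101111101011111111111111111111
  ((~e | d) | ((~c & (~e | a)) | c)) = 10111111101111111111111111111111

((~e | d) | ((~c & (~e | a)) | c))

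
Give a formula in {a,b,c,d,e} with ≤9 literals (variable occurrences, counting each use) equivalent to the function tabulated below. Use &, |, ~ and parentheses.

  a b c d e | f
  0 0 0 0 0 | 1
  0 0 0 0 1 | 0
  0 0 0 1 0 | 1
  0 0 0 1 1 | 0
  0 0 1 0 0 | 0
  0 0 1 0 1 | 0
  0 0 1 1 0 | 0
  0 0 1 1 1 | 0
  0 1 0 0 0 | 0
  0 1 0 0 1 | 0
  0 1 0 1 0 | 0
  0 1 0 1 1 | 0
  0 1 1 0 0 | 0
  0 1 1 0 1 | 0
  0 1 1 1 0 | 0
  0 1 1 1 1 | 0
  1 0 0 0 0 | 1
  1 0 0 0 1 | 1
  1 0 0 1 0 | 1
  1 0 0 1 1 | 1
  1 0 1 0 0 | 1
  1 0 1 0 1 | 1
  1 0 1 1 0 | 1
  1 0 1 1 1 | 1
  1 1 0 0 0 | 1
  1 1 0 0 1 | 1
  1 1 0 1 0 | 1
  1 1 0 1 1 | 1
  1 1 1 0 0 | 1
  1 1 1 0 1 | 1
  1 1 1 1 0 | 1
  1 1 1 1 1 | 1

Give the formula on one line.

(a | (((d | (b | ~e)) & (~b & ~c)) & (~e | (~d & ~c))))

  ~e = 10101010101010101010101010101010
  (b | ~e) = 10101010111111111010101011111111
  (d | (b | ~e)) = 10111011111111111011101111111111
  ~b = 11111111000000001111111100000000
  ~c = 11110000111100001111000011110000
  (~b & ~c) = 11110000000000001111000000000000
  ((d | (b | ~e)) & (~b & ~c)) = 10110000000000001011000000000000
  ~d = 11001100110011001100110011001100
  (~d & ~c) = 11000000110000001100000011000000
  (~e | (~d & ~c)) = 11101010111010101110101011101010
  (((d | (b | ~e)) & (~b & ~c)) & (~e | (~d & ~c))) = 10100000000000001010000000000000
  (a | (((d | (b | ~e)) & (~b & ~c)) & (~e | (~d & ~c)))) = 10100000000000001111111111111111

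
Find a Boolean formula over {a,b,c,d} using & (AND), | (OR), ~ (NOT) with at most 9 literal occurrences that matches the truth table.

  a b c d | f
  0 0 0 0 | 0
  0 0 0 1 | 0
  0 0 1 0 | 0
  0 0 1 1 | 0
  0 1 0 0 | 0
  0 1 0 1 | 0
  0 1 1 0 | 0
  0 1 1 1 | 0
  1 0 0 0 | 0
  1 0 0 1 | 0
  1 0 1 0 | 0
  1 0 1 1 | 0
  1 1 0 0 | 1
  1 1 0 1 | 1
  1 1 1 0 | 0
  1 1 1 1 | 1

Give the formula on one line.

  ~c = 1100110011001100
  (~c & b) = 0000110000001100
  ~b = 1111000011110000
  ~d = 1010101010101010
  (~b | ~d) = 1111101011111010
  (c | a) = 0011001111111111
  ((~b | ~d) | (c | a)) = 1111101111111111
  (((~b | ~d) | (c | a)) & d) = 0101000101010101
  ((~c & b) | (((~b | ~d) | (c | a)) & d)) = 0101110101011101
  (((~c & b) | (((~b | ~d) | (c | a)) & d)) & a) = 0000000001011101
  (b & (((~c & b) | (((~b | ~d) | (c | a)) & d)) & a)) = 0000000000001101

(b & (((~c & b) | (((~b | ~d) | (c | a)) & d)) & a))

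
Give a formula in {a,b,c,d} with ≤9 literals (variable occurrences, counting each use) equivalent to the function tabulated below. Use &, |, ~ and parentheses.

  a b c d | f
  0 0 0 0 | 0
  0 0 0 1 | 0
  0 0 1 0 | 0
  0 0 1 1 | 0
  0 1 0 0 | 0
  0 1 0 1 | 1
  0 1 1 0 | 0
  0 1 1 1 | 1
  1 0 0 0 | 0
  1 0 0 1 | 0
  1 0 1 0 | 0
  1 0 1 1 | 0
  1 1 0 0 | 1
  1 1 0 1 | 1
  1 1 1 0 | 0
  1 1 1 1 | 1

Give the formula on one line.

(b & ((((~c & (d | a)) | d) & (a | (c & ~d))) | d))

  ~c = 1100110011001100
  (d | a) = 0101010111111111
  (~c & (d | a)) = 0100010011001100
  ((~c & (d | a)) | d) = 0101010111011101
  ~d = 1010101010101010
  (c & ~d) = 0010001000100010
  (a | (c & ~d)) = 0010001011111111
  (((~c & (d | a)) | d) & (a | (c & ~d))) = 0000000011011101
  ((((~c & (d | a)) | d) & (a | (c & ~d))) | d) = 0101010111011101
  (b & ((((~c & (d | a)) | d) & (a | (c & ~d))) | d)) = 0000010100001101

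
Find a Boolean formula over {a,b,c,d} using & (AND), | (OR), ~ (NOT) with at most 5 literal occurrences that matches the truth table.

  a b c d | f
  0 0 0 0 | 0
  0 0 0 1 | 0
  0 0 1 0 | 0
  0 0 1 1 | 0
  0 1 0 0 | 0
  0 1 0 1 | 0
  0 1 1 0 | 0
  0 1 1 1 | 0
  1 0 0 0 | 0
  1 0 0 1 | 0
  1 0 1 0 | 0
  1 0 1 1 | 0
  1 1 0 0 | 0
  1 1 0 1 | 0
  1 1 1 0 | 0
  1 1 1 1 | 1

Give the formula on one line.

  ~d = 1010101010101010
  (~d | c) = 1011101110111011
  (b & a) = 0000000000001111
  ((b & a) & d) = 0000000000000101
  ((~d | c) & ((b & a) & d)) = 0000000000000001

((~d | c) & ((b & a) & d))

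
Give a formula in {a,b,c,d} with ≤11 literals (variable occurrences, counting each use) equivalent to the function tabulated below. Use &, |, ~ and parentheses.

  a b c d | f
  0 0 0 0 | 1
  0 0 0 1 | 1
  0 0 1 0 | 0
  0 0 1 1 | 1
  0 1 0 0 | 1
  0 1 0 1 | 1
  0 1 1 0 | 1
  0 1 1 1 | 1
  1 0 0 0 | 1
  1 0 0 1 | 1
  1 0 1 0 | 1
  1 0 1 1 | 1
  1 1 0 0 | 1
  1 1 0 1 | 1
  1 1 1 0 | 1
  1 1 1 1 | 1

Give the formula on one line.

  ~c = 1100110011001100
  (b | ~c) = 1100111111001111
  ~d = 1010101010101010
  (~d | b) = 1010111110101111
  ((b | ~c) & (~d | b)) = 1000111110001111
  (a | d) = 0101010111111111
  (d | c) = 0111011101110111
  ((a | d) & (d | c)) = 0101010101110111
  (((b | ~c) & (~d | b)) | ((a | d) & (d | c))) = 1101111111111111

(((b | ~c) & (~d | b)) | ((a | d) & (d | c)))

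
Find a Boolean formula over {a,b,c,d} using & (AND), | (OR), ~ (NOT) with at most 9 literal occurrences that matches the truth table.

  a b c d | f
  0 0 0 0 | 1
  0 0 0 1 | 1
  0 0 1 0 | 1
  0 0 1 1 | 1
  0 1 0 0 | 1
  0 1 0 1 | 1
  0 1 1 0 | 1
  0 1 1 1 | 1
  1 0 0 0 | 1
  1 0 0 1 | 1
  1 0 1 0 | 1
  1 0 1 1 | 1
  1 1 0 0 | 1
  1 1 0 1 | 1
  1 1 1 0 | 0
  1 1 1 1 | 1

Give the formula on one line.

((((b & ~c) | ~a) | d) | ((~b | ~a) | ((b & d) & a)))

  ~c = 1100110011001100
  (b & ~c) = 0000110000001100
  ~a = 1111111100000000
  ((b & ~c) | ~a) = 1111111100001100
  (((b & ~c) | ~a) | d) = 1111111101011101
  ~b = 1111000011110000
  (~b | ~a) = 1111111111110000
  (b & d) = 0000010100000101
  ((b & d) & a) = 0000000000000101
  ((~b | ~a) | ((b & d) & a)) = 1111111111110101
  ((((b & ~c) | ~a) | d) | ((~b | ~a) | ((b & d) & a))) = 1111111111111101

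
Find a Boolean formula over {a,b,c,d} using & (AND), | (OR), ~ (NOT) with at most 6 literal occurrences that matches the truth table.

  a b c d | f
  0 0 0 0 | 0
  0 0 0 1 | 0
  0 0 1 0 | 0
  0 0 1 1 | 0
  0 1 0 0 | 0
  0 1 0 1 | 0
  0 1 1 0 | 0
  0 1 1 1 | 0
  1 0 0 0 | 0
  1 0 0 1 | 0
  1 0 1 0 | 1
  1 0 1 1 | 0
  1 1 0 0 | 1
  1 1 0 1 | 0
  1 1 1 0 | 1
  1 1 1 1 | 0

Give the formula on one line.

((~d & a) & (c | b))

  ~d = 1010101010101010
  (~d & a) = 0000000010101010
  (c | b) = 0011111100111111
  ((~d & a) & (c | b)) = 0000000000101010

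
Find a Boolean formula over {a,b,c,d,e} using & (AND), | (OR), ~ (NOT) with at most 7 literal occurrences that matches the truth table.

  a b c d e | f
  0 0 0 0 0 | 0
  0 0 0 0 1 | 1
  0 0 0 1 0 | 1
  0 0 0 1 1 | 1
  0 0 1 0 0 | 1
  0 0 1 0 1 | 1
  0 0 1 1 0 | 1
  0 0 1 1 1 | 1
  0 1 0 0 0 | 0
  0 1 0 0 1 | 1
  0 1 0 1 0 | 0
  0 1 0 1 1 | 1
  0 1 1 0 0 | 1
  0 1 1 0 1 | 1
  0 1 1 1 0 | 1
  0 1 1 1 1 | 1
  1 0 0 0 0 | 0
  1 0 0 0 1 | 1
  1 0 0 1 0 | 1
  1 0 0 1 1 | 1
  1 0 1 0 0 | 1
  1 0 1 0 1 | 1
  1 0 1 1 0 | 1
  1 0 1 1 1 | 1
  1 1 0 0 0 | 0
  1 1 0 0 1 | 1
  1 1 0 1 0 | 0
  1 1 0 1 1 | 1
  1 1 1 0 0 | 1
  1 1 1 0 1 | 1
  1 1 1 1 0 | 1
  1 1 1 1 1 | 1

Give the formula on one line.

  ~b = 11111111000000001111111100000000
  (d & ~b) = 00110011000000000011001100000000
  ((d & ~b) | c) = 00111111000011110011111100001111
  (e | ((d & ~b) | c)) = 01111111010111110111111101011111

(e | ((d & ~b) | c))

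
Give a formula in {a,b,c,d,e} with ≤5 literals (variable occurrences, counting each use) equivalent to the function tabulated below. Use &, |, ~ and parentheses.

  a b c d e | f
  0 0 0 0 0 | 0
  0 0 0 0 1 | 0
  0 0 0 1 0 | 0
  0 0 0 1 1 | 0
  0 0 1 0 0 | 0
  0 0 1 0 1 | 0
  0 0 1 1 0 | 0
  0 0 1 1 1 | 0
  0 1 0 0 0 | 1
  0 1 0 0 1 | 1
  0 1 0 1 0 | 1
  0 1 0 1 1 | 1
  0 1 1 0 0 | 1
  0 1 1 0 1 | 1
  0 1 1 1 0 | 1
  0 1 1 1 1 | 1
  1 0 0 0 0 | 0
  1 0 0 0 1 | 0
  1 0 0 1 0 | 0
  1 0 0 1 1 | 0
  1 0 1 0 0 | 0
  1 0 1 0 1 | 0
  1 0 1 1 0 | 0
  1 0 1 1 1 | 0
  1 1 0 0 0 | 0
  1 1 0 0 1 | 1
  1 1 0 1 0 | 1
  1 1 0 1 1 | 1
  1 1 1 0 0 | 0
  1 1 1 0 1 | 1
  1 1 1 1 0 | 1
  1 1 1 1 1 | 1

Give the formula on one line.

(b & (d | (e | ~a)))

  ~a = 11111111111111110000000000000000
  (e | ~a) = 11111111111111110101010101010101
  (d | (e | ~a)) = 11111111111111110111011101110111
  (b & (d | (e | ~a))) = 00000000111111110000000001110111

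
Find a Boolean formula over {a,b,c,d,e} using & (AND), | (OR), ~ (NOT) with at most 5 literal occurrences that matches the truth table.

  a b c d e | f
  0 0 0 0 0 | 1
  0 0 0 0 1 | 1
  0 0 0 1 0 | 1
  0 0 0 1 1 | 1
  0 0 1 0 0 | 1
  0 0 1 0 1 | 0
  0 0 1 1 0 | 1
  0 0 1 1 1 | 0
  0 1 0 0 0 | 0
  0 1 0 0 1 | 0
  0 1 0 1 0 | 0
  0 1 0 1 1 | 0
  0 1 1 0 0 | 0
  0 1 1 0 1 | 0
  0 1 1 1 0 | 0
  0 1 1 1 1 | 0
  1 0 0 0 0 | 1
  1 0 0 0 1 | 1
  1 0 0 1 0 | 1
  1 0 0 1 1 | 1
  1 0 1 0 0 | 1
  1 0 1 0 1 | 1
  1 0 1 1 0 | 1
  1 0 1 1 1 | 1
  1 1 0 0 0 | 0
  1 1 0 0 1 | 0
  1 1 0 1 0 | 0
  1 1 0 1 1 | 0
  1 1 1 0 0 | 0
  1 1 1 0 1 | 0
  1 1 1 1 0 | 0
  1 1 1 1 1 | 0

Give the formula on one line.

  ~b = 11111111000000001111111100000000
  ~c = 11110000111100001111000011110000
  ~e = 10101010101010101010101010101010
  (~c | ~e) = 11111010111110101111101011111010
  ((~c | ~e) | a) = 11111010111110101111111111111111
  (~b & ((~c | ~e) | a)) = 11111010000000001111111100000000

(~b & ((~c | ~e) | a))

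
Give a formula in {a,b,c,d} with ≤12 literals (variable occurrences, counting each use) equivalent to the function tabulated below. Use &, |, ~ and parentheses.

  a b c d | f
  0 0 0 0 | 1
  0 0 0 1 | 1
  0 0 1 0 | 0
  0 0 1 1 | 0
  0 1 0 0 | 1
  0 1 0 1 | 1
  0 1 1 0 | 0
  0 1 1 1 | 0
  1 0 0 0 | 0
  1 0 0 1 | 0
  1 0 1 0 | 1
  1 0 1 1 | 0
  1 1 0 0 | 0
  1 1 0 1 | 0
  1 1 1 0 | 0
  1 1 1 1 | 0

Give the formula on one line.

  ~a = 1111111100000000
  (~a | c) = 1111111100110011
  ~d = 1010101010101010
  ~c = 1100110011001100
  (~d | ~c) = 1110111011101110
  (a | ~c) = 1100110011111111
  ((~d | ~c) & (a | ~c)) = 1100110011101110
  ((~a | c) & ((~d | ~c) & (a | ~c))) = 1100110000100010
  ~b = 1111000011110000
  (~b | ~a) = 1111111111110000
  (~c | (~b | ~a)) = 1111111111111100
  (((~a | c) & ((~d | ~c) & (a | ~c))) & (~c | (~b | ~a))) = 1100110000100000

(((~a | c) & ((~d | ~c) & (a | ~c))) & (~c | (~b | ~a)))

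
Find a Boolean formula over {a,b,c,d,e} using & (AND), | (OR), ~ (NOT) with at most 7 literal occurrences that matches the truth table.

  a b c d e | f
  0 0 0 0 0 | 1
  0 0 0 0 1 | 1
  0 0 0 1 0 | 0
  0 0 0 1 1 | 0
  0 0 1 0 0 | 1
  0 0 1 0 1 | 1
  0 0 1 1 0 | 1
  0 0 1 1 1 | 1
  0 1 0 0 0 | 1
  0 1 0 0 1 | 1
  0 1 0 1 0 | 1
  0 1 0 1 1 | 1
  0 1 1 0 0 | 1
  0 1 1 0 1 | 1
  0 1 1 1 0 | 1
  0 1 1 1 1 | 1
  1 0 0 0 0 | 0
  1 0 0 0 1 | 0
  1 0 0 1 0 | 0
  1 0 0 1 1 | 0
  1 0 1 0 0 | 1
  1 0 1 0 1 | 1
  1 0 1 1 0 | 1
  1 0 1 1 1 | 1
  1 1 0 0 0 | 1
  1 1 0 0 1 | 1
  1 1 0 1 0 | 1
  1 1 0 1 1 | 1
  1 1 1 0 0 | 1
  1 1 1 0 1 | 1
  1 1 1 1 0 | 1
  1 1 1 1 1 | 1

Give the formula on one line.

  ~a = 11111111111111110000000000000000
  ~d = 11001100110011001100110011001100
  (~a & ~d) = 11001100110011000000000000000000
  (b | c) = 00001111111111110000111111111111
  ((~a & ~d) | (b | c)) = 11001111111111110000111111111111

((~a & ~d) | (b | c))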